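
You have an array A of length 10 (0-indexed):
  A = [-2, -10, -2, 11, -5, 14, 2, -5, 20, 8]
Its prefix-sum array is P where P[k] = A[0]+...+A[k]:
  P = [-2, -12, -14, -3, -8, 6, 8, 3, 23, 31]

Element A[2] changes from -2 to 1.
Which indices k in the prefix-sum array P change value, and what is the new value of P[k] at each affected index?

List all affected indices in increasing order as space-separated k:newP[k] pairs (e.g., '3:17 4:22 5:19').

Answer: 2:-11 3:0 4:-5 5:9 6:11 7:6 8:26 9:34

Derivation:
P[k] = A[0] + ... + A[k]
P[k] includes A[2] iff k >= 2
Affected indices: 2, 3, ..., 9; delta = 3
  P[2]: -14 + 3 = -11
  P[3]: -3 + 3 = 0
  P[4]: -8 + 3 = -5
  P[5]: 6 + 3 = 9
  P[6]: 8 + 3 = 11
  P[7]: 3 + 3 = 6
  P[8]: 23 + 3 = 26
  P[9]: 31 + 3 = 34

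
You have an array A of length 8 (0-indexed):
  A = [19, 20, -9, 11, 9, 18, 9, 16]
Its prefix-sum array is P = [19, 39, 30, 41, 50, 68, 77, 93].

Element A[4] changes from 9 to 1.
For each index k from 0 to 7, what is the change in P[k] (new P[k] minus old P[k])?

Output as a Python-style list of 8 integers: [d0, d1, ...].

Answer: [0, 0, 0, 0, -8, -8, -8, -8]

Derivation:
Element change: A[4] 9 -> 1, delta = -8
For k < 4: P[k] unchanged, delta_P[k] = 0
For k >= 4: P[k] shifts by exactly -8
Delta array: [0, 0, 0, 0, -8, -8, -8, -8]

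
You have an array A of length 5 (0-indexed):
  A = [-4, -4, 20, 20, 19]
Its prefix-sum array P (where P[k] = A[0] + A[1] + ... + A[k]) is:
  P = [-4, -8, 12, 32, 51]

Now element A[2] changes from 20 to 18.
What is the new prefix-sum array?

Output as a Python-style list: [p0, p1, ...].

Change: A[2] 20 -> 18, delta = -2
P[k] for k < 2: unchanged (A[2] not included)
P[k] for k >= 2: shift by delta = -2
  P[0] = -4 + 0 = -4
  P[1] = -8 + 0 = -8
  P[2] = 12 + -2 = 10
  P[3] = 32 + -2 = 30
  P[4] = 51 + -2 = 49

Answer: [-4, -8, 10, 30, 49]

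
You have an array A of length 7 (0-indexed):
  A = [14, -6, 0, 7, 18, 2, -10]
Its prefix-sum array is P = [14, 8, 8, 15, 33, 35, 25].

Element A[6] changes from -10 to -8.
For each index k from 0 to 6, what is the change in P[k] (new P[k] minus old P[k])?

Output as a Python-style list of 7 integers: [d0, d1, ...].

Element change: A[6] -10 -> -8, delta = 2
For k < 6: P[k] unchanged, delta_P[k] = 0
For k >= 6: P[k] shifts by exactly 2
Delta array: [0, 0, 0, 0, 0, 0, 2]

Answer: [0, 0, 0, 0, 0, 0, 2]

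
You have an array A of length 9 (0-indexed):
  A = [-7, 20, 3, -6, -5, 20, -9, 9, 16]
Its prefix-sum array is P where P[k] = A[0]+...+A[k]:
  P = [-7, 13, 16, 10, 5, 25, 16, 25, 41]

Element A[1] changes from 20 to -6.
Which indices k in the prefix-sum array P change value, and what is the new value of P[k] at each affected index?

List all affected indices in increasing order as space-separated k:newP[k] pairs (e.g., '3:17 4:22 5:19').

P[k] = A[0] + ... + A[k]
P[k] includes A[1] iff k >= 1
Affected indices: 1, 2, ..., 8; delta = -26
  P[1]: 13 + -26 = -13
  P[2]: 16 + -26 = -10
  P[3]: 10 + -26 = -16
  P[4]: 5 + -26 = -21
  P[5]: 25 + -26 = -1
  P[6]: 16 + -26 = -10
  P[7]: 25 + -26 = -1
  P[8]: 41 + -26 = 15

Answer: 1:-13 2:-10 3:-16 4:-21 5:-1 6:-10 7:-1 8:15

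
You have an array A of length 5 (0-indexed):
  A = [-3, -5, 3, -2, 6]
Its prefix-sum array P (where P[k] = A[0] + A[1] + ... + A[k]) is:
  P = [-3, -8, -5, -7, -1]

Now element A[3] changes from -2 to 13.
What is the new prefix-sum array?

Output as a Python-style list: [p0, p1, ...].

Answer: [-3, -8, -5, 8, 14]

Derivation:
Change: A[3] -2 -> 13, delta = 15
P[k] for k < 3: unchanged (A[3] not included)
P[k] for k >= 3: shift by delta = 15
  P[0] = -3 + 0 = -3
  P[1] = -8 + 0 = -8
  P[2] = -5 + 0 = -5
  P[3] = -7 + 15 = 8
  P[4] = -1 + 15 = 14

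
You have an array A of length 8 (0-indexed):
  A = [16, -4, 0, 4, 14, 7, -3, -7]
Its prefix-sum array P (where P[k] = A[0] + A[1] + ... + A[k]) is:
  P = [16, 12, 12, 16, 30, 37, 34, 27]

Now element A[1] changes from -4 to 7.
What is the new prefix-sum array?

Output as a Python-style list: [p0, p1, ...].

Answer: [16, 23, 23, 27, 41, 48, 45, 38]

Derivation:
Change: A[1] -4 -> 7, delta = 11
P[k] for k < 1: unchanged (A[1] not included)
P[k] for k >= 1: shift by delta = 11
  P[0] = 16 + 0 = 16
  P[1] = 12 + 11 = 23
  P[2] = 12 + 11 = 23
  P[3] = 16 + 11 = 27
  P[4] = 30 + 11 = 41
  P[5] = 37 + 11 = 48
  P[6] = 34 + 11 = 45
  P[7] = 27 + 11 = 38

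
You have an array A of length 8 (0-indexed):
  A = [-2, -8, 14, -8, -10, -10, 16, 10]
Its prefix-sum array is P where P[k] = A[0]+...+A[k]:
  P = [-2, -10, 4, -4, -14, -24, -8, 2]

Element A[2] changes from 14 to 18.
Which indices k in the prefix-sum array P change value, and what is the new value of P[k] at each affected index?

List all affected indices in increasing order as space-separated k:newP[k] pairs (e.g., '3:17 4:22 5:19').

P[k] = A[0] + ... + A[k]
P[k] includes A[2] iff k >= 2
Affected indices: 2, 3, ..., 7; delta = 4
  P[2]: 4 + 4 = 8
  P[3]: -4 + 4 = 0
  P[4]: -14 + 4 = -10
  P[5]: -24 + 4 = -20
  P[6]: -8 + 4 = -4
  P[7]: 2 + 4 = 6

Answer: 2:8 3:0 4:-10 5:-20 6:-4 7:6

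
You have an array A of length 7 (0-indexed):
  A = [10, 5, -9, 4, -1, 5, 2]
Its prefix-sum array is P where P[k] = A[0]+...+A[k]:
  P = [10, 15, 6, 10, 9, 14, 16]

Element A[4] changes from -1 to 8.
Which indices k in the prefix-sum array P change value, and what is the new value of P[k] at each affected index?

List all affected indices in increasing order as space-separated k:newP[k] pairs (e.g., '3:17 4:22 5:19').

Answer: 4:18 5:23 6:25

Derivation:
P[k] = A[0] + ... + A[k]
P[k] includes A[4] iff k >= 4
Affected indices: 4, 5, ..., 6; delta = 9
  P[4]: 9 + 9 = 18
  P[5]: 14 + 9 = 23
  P[6]: 16 + 9 = 25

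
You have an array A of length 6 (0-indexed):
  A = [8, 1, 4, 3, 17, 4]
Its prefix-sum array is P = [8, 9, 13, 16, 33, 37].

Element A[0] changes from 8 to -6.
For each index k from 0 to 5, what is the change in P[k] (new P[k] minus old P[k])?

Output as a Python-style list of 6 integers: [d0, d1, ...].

Answer: [-14, -14, -14, -14, -14, -14]

Derivation:
Element change: A[0] 8 -> -6, delta = -14
For k < 0: P[k] unchanged, delta_P[k] = 0
For k >= 0: P[k] shifts by exactly -14
Delta array: [-14, -14, -14, -14, -14, -14]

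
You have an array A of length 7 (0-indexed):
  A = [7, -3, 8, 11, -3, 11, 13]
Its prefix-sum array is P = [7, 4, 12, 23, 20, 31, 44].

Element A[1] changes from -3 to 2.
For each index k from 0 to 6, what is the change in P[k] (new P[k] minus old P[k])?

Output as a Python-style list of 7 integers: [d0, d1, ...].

Answer: [0, 5, 5, 5, 5, 5, 5]

Derivation:
Element change: A[1] -3 -> 2, delta = 5
For k < 1: P[k] unchanged, delta_P[k] = 0
For k >= 1: P[k] shifts by exactly 5
Delta array: [0, 5, 5, 5, 5, 5, 5]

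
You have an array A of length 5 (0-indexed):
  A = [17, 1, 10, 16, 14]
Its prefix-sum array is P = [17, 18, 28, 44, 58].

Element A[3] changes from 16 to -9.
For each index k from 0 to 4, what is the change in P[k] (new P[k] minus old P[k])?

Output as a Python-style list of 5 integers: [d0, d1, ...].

Answer: [0, 0, 0, -25, -25]

Derivation:
Element change: A[3] 16 -> -9, delta = -25
For k < 3: P[k] unchanged, delta_P[k] = 0
For k >= 3: P[k] shifts by exactly -25
Delta array: [0, 0, 0, -25, -25]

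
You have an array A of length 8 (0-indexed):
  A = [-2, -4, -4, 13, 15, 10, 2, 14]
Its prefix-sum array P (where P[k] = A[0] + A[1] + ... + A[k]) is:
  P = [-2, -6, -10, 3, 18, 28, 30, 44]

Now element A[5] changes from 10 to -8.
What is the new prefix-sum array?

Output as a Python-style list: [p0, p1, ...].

Answer: [-2, -6, -10, 3, 18, 10, 12, 26]

Derivation:
Change: A[5] 10 -> -8, delta = -18
P[k] for k < 5: unchanged (A[5] not included)
P[k] for k >= 5: shift by delta = -18
  P[0] = -2 + 0 = -2
  P[1] = -6 + 0 = -6
  P[2] = -10 + 0 = -10
  P[3] = 3 + 0 = 3
  P[4] = 18 + 0 = 18
  P[5] = 28 + -18 = 10
  P[6] = 30 + -18 = 12
  P[7] = 44 + -18 = 26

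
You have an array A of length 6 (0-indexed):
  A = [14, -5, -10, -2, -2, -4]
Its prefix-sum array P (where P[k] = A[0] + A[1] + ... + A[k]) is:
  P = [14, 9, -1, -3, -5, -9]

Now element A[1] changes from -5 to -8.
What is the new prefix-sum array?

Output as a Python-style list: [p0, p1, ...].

Change: A[1] -5 -> -8, delta = -3
P[k] for k < 1: unchanged (A[1] not included)
P[k] for k >= 1: shift by delta = -3
  P[0] = 14 + 0 = 14
  P[1] = 9 + -3 = 6
  P[2] = -1 + -3 = -4
  P[3] = -3 + -3 = -6
  P[4] = -5 + -3 = -8
  P[5] = -9 + -3 = -12

Answer: [14, 6, -4, -6, -8, -12]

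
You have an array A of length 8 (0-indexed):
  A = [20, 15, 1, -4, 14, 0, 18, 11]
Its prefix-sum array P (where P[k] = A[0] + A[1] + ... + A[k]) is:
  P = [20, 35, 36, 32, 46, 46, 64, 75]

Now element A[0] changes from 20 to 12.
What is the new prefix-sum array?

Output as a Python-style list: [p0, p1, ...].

Change: A[0] 20 -> 12, delta = -8
P[k] for k < 0: unchanged (A[0] not included)
P[k] for k >= 0: shift by delta = -8
  P[0] = 20 + -8 = 12
  P[1] = 35 + -8 = 27
  P[2] = 36 + -8 = 28
  P[3] = 32 + -8 = 24
  P[4] = 46 + -8 = 38
  P[5] = 46 + -8 = 38
  P[6] = 64 + -8 = 56
  P[7] = 75 + -8 = 67

Answer: [12, 27, 28, 24, 38, 38, 56, 67]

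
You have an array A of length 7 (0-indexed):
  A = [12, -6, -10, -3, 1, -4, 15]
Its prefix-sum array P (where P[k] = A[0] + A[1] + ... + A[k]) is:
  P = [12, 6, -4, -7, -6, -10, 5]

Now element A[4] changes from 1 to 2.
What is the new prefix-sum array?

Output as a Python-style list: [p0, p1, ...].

Answer: [12, 6, -4, -7, -5, -9, 6]

Derivation:
Change: A[4] 1 -> 2, delta = 1
P[k] for k < 4: unchanged (A[4] not included)
P[k] for k >= 4: shift by delta = 1
  P[0] = 12 + 0 = 12
  P[1] = 6 + 0 = 6
  P[2] = -4 + 0 = -4
  P[3] = -7 + 0 = -7
  P[4] = -6 + 1 = -5
  P[5] = -10 + 1 = -9
  P[6] = 5 + 1 = 6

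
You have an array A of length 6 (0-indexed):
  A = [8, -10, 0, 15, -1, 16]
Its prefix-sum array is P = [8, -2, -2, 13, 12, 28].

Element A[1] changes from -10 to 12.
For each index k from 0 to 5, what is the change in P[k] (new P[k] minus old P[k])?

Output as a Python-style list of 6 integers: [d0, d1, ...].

Element change: A[1] -10 -> 12, delta = 22
For k < 1: P[k] unchanged, delta_P[k] = 0
For k >= 1: P[k] shifts by exactly 22
Delta array: [0, 22, 22, 22, 22, 22]

Answer: [0, 22, 22, 22, 22, 22]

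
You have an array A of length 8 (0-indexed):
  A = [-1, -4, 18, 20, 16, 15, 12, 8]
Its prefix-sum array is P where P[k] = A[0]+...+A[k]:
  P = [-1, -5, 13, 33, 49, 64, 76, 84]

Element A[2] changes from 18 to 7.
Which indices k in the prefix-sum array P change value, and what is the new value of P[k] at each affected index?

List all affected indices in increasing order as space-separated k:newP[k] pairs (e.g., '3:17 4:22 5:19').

P[k] = A[0] + ... + A[k]
P[k] includes A[2] iff k >= 2
Affected indices: 2, 3, ..., 7; delta = -11
  P[2]: 13 + -11 = 2
  P[3]: 33 + -11 = 22
  P[4]: 49 + -11 = 38
  P[5]: 64 + -11 = 53
  P[6]: 76 + -11 = 65
  P[7]: 84 + -11 = 73

Answer: 2:2 3:22 4:38 5:53 6:65 7:73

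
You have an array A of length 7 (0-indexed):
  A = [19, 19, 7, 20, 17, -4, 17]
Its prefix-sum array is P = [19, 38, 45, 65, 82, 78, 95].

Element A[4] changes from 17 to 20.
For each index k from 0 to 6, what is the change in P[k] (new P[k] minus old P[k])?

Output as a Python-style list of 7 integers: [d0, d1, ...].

Answer: [0, 0, 0, 0, 3, 3, 3]

Derivation:
Element change: A[4] 17 -> 20, delta = 3
For k < 4: P[k] unchanged, delta_P[k] = 0
For k >= 4: P[k] shifts by exactly 3
Delta array: [0, 0, 0, 0, 3, 3, 3]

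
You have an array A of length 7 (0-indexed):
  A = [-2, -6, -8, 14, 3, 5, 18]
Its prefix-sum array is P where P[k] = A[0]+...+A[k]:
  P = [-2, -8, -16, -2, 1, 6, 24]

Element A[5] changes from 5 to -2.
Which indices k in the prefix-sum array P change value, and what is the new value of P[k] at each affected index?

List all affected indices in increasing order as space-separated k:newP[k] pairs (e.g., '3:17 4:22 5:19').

P[k] = A[0] + ... + A[k]
P[k] includes A[5] iff k >= 5
Affected indices: 5, 6, ..., 6; delta = -7
  P[5]: 6 + -7 = -1
  P[6]: 24 + -7 = 17

Answer: 5:-1 6:17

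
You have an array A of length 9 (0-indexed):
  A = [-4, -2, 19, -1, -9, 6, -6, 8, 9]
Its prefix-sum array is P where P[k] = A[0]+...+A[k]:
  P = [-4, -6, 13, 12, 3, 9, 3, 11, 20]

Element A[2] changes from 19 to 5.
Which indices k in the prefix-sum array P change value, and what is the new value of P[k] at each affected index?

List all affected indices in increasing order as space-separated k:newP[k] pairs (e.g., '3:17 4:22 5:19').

P[k] = A[0] + ... + A[k]
P[k] includes A[2] iff k >= 2
Affected indices: 2, 3, ..., 8; delta = -14
  P[2]: 13 + -14 = -1
  P[3]: 12 + -14 = -2
  P[4]: 3 + -14 = -11
  P[5]: 9 + -14 = -5
  P[6]: 3 + -14 = -11
  P[7]: 11 + -14 = -3
  P[8]: 20 + -14 = 6

Answer: 2:-1 3:-2 4:-11 5:-5 6:-11 7:-3 8:6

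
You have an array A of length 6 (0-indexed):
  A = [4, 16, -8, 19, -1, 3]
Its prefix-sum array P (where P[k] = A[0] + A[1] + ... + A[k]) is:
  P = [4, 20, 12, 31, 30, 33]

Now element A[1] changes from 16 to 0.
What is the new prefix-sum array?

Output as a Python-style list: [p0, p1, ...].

Answer: [4, 4, -4, 15, 14, 17]

Derivation:
Change: A[1] 16 -> 0, delta = -16
P[k] for k < 1: unchanged (A[1] not included)
P[k] for k >= 1: shift by delta = -16
  P[0] = 4 + 0 = 4
  P[1] = 20 + -16 = 4
  P[2] = 12 + -16 = -4
  P[3] = 31 + -16 = 15
  P[4] = 30 + -16 = 14
  P[5] = 33 + -16 = 17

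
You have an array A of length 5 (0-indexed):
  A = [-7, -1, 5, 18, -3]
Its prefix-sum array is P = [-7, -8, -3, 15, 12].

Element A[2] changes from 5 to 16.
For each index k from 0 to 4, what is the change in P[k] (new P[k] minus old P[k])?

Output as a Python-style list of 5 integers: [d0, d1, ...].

Element change: A[2] 5 -> 16, delta = 11
For k < 2: P[k] unchanged, delta_P[k] = 0
For k >= 2: P[k] shifts by exactly 11
Delta array: [0, 0, 11, 11, 11]

Answer: [0, 0, 11, 11, 11]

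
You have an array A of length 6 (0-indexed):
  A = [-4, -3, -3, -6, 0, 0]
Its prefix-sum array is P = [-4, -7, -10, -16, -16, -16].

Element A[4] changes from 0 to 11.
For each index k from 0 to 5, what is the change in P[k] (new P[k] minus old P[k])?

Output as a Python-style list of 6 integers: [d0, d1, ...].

Element change: A[4] 0 -> 11, delta = 11
For k < 4: P[k] unchanged, delta_P[k] = 0
For k >= 4: P[k] shifts by exactly 11
Delta array: [0, 0, 0, 0, 11, 11]

Answer: [0, 0, 0, 0, 11, 11]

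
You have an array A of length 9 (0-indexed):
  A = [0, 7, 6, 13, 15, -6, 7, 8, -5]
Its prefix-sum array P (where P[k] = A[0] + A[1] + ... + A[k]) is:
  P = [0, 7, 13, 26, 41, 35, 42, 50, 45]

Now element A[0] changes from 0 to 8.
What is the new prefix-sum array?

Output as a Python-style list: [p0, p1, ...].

Answer: [8, 15, 21, 34, 49, 43, 50, 58, 53]

Derivation:
Change: A[0] 0 -> 8, delta = 8
P[k] for k < 0: unchanged (A[0] not included)
P[k] for k >= 0: shift by delta = 8
  P[0] = 0 + 8 = 8
  P[1] = 7 + 8 = 15
  P[2] = 13 + 8 = 21
  P[3] = 26 + 8 = 34
  P[4] = 41 + 8 = 49
  P[5] = 35 + 8 = 43
  P[6] = 42 + 8 = 50
  P[7] = 50 + 8 = 58
  P[8] = 45 + 8 = 53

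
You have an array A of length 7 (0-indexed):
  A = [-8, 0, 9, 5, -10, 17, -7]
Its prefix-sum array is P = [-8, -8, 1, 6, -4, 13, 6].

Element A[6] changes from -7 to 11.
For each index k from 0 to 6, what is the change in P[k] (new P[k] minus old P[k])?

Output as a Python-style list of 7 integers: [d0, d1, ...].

Answer: [0, 0, 0, 0, 0, 0, 18]

Derivation:
Element change: A[6] -7 -> 11, delta = 18
For k < 6: P[k] unchanged, delta_P[k] = 0
For k >= 6: P[k] shifts by exactly 18
Delta array: [0, 0, 0, 0, 0, 0, 18]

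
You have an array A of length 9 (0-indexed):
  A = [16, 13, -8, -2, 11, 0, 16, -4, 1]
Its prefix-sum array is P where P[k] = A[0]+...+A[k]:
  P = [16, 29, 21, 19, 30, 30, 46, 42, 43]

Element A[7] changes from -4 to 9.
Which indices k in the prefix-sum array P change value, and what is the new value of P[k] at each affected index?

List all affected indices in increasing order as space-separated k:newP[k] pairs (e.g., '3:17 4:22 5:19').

Answer: 7:55 8:56

Derivation:
P[k] = A[0] + ... + A[k]
P[k] includes A[7] iff k >= 7
Affected indices: 7, 8, ..., 8; delta = 13
  P[7]: 42 + 13 = 55
  P[8]: 43 + 13 = 56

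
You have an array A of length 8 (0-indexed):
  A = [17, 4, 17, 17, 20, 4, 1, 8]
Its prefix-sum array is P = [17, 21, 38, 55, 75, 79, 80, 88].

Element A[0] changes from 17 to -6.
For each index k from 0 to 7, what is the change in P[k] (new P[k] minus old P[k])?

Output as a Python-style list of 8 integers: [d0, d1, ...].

Answer: [-23, -23, -23, -23, -23, -23, -23, -23]

Derivation:
Element change: A[0] 17 -> -6, delta = -23
For k < 0: P[k] unchanged, delta_P[k] = 0
For k >= 0: P[k] shifts by exactly -23
Delta array: [-23, -23, -23, -23, -23, -23, -23, -23]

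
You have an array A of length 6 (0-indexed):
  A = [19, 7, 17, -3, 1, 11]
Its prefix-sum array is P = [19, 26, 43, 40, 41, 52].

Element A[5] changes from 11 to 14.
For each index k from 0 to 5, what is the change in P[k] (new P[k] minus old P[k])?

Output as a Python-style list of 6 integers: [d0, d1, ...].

Element change: A[5] 11 -> 14, delta = 3
For k < 5: P[k] unchanged, delta_P[k] = 0
For k >= 5: P[k] shifts by exactly 3
Delta array: [0, 0, 0, 0, 0, 3]

Answer: [0, 0, 0, 0, 0, 3]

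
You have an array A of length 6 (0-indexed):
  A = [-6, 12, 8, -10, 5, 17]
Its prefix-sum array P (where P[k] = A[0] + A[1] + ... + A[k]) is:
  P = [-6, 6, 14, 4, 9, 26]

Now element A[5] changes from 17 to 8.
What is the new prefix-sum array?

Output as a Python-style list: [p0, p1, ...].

Change: A[5] 17 -> 8, delta = -9
P[k] for k < 5: unchanged (A[5] not included)
P[k] for k >= 5: shift by delta = -9
  P[0] = -6 + 0 = -6
  P[1] = 6 + 0 = 6
  P[2] = 14 + 0 = 14
  P[3] = 4 + 0 = 4
  P[4] = 9 + 0 = 9
  P[5] = 26 + -9 = 17

Answer: [-6, 6, 14, 4, 9, 17]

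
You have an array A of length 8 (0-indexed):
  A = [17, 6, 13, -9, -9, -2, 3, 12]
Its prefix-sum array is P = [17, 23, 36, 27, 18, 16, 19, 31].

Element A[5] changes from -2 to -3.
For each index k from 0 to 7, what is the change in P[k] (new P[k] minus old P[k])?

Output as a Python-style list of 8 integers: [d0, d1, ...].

Answer: [0, 0, 0, 0, 0, -1, -1, -1]

Derivation:
Element change: A[5] -2 -> -3, delta = -1
For k < 5: P[k] unchanged, delta_P[k] = 0
For k >= 5: P[k] shifts by exactly -1
Delta array: [0, 0, 0, 0, 0, -1, -1, -1]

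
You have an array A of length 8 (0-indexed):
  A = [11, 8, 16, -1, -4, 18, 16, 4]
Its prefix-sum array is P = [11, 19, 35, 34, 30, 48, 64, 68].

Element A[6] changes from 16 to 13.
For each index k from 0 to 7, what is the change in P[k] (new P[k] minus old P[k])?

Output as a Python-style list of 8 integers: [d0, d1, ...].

Answer: [0, 0, 0, 0, 0, 0, -3, -3]

Derivation:
Element change: A[6] 16 -> 13, delta = -3
For k < 6: P[k] unchanged, delta_P[k] = 0
For k >= 6: P[k] shifts by exactly -3
Delta array: [0, 0, 0, 0, 0, 0, -3, -3]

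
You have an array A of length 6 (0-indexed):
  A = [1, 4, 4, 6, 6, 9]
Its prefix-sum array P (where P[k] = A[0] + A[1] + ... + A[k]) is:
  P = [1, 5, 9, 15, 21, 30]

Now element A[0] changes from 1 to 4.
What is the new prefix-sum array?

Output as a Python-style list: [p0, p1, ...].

Change: A[0] 1 -> 4, delta = 3
P[k] for k < 0: unchanged (A[0] not included)
P[k] for k >= 0: shift by delta = 3
  P[0] = 1 + 3 = 4
  P[1] = 5 + 3 = 8
  P[2] = 9 + 3 = 12
  P[3] = 15 + 3 = 18
  P[4] = 21 + 3 = 24
  P[5] = 30 + 3 = 33

Answer: [4, 8, 12, 18, 24, 33]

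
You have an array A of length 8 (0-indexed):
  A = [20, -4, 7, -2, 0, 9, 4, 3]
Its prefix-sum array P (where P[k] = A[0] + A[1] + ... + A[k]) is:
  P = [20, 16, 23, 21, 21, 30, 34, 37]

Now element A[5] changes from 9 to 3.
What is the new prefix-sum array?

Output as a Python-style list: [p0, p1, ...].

Answer: [20, 16, 23, 21, 21, 24, 28, 31]

Derivation:
Change: A[5] 9 -> 3, delta = -6
P[k] for k < 5: unchanged (A[5] not included)
P[k] for k >= 5: shift by delta = -6
  P[0] = 20 + 0 = 20
  P[1] = 16 + 0 = 16
  P[2] = 23 + 0 = 23
  P[3] = 21 + 0 = 21
  P[4] = 21 + 0 = 21
  P[5] = 30 + -6 = 24
  P[6] = 34 + -6 = 28
  P[7] = 37 + -6 = 31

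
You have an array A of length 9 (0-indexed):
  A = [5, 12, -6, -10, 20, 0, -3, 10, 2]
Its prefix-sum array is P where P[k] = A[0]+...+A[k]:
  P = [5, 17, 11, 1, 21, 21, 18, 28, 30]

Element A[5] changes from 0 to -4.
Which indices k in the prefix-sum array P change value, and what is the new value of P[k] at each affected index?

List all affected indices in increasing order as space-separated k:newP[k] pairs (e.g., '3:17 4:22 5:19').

P[k] = A[0] + ... + A[k]
P[k] includes A[5] iff k >= 5
Affected indices: 5, 6, ..., 8; delta = -4
  P[5]: 21 + -4 = 17
  P[6]: 18 + -4 = 14
  P[7]: 28 + -4 = 24
  P[8]: 30 + -4 = 26

Answer: 5:17 6:14 7:24 8:26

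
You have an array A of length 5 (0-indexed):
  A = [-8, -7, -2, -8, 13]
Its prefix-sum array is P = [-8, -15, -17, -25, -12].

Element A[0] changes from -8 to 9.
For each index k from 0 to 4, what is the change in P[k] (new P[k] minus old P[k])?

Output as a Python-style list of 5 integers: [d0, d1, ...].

Answer: [17, 17, 17, 17, 17]

Derivation:
Element change: A[0] -8 -> 9, delta = 17
For k < 0: P[k] unchanged, delta_P[k] = 0
For k >= 0: P[k] shifts by exactly 17
Delta array: [17, 17, 17, 17, 17]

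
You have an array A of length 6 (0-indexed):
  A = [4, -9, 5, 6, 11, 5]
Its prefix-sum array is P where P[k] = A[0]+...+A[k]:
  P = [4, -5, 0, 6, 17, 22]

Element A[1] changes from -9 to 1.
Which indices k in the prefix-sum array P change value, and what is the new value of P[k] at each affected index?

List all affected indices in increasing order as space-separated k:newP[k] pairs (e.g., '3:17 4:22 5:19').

Answer: 1:5 2:10 3:16 4:27 5:32

Derivation:
P[k] = A[0] + ... + A[k]
P[k] includes A[1] iff k >= 1
Affected indices: 1, 2, ..., 5; delta = 10
  P[1]: -5 + 10 = 5
  P[2]: 0 + 10 = 10
  P[3]: 6 + 10 = 16
  P[4]: 17 + 10 = 27
  P[5]: 22 + 10 = 32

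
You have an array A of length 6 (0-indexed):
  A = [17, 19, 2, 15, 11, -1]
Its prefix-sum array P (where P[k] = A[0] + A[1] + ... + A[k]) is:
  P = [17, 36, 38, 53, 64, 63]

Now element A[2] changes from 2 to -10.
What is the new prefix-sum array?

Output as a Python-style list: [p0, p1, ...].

Change: A[2] 2 -> -10, delta = -12
P[k] for k < 2: unchanged (A[2] not included)
P[k] for k >= 2: shift by delta = -12
  P[0] = 17 + 0 = 17
  P[1] = 36 + 0 = 36
  P[2] = 38 + -12 = 26
  P[3] = 53 + -12 = 41
  P[4] = 64 + -12 = 52
  P[5] = 63 + -12 = 51

Answer: [17, 36, 26, 41, 52, 51]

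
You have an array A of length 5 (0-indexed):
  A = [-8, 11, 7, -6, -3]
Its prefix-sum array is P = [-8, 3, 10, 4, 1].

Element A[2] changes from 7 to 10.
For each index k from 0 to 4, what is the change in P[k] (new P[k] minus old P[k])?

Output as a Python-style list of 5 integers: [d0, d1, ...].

Answer: [0, 0, 3, 3, 3]

Derivation:
Element change: A[2] 7 -> 10, delta = 3
For k < 2: P[k] unchanged, delta_P[k] = 0
For k >= 2: P[k] shifts by exactly 3
Delta array: [0, 0, 3, 3, 3]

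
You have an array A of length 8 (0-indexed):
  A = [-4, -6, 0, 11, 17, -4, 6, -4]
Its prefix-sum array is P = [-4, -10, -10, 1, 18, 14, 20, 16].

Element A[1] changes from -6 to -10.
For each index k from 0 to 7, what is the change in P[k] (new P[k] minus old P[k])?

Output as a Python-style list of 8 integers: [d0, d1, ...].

Answer: [0, -4, -4, -4, -4, -4, -4, -4]

Derivation:
Element change: A[1] -6 -> -10, delta = -4
For k < 1: P[k] unchanged, delta_P[k] = 0
For k >= 1: P[k] shifts by exactly -4
Delta array: [0, -4, -4, -4, -4, -4, -4, -4]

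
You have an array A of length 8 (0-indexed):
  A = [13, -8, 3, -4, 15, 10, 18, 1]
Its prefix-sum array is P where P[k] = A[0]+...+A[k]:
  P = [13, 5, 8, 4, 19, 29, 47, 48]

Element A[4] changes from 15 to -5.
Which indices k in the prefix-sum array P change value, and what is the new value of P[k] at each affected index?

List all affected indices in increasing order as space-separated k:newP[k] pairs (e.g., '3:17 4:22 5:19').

Answer: 4:-1 5:9 6:27 7:28

Derivation:
P[k] = A[0] + ... + A[k]
P[k] includes A[4] iff k >= 4
Affected indices: 4, 5, ..., 7; delta = -20
  P[4]: 19 + -20 = -1
  P[5]: 29 + -20 = 9
  P[6]: 47 + -20 = 27
  P[7]: 48 + -20 = 28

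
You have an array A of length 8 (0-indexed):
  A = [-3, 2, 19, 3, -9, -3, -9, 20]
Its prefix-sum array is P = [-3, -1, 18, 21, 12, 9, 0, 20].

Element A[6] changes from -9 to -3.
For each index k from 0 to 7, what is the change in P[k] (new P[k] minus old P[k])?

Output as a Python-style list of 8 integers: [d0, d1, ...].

Element change: A[6] -9 -> -3, delta = 6
For k < 6: P[k] unchanged, delta_P[k] = 0
For k >= 6: P[k] shifts by exactly 6
Delta array: [0, 0, 0, 0, 0, 0, 6, 6]

Answer: [0, 0, 0, 0, 0, 0, 6, 6]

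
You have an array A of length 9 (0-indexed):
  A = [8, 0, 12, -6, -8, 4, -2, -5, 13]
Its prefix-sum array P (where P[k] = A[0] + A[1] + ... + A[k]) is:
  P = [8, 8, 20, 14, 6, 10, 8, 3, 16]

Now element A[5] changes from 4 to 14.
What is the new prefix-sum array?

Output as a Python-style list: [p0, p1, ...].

Answer: [8, 8, 20, 14, 6, 20, 18, 13, 26]

Derivation:
Change: A[5] 4 -> 14, delta = 10
P[k] for k < 5: unchanged (A[5] not included)
P[k] for k >= 5: shift by delta = 10
  P[0] = 8 + 0 = 8
  P[1] = 8 + 0 = 8
  P[2] = 20 + 0 = 20
  P[3] = 14 + 0 = 14
  P[4] = 6 + 0 = 6
  P[5] = 10 + 10 = 20
  P[6] = 8 + 10 = 18
  P[7] = 3 + 10 = 13
  P[8] = 16 + 10 = 26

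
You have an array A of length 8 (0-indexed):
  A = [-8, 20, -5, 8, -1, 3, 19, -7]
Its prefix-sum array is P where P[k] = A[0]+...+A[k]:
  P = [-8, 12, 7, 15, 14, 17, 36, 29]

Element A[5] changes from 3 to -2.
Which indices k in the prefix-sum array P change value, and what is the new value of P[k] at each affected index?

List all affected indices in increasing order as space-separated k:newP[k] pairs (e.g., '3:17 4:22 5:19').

P[k] = A[0] + ... + A[k]
P[k] includes A[5] iff k >= 5
Affected indices: 5, 6, ..., 7; delta = -5
  P[5]: 17 + -5 = 12
  P[6]: 36 + -5 = 31
  P[7]: 29 + -5 = 24

Answer: 5:12 6:31 7:24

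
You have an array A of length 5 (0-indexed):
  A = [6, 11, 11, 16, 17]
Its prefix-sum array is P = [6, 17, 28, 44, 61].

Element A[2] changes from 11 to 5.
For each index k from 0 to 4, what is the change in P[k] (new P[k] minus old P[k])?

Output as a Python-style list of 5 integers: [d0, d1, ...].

Answer: [0, 0, -6, -6, -6]

Derivation:
Element change: A[2] 11 -> 5, delta = -6
For k < 2: P[k] unchanged, delta_P[k] = 0
For k >= 2: P[k] shifts by exactly -6
Delta array: [0, 0, -6, -6, -6]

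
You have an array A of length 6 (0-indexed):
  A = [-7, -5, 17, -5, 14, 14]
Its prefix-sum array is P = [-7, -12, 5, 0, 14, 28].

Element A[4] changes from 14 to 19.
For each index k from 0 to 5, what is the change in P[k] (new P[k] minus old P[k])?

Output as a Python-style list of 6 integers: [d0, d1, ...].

Answer: [0, 0, 0, 0, 5, 5]

Derivation:
Element change: A[4] 14 -> 19, delta = 5
For k < 4: P[k] unchanged, delta_P[k] = 0
For k >= 4: P[k] shifts by exactly 5
Delta array: [0, 0, 0, 0, 5, 5]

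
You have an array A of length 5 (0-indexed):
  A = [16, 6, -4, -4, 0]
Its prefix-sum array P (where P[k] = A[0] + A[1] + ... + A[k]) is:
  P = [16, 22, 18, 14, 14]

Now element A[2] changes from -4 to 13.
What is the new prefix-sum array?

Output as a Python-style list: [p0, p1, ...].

Change: A[2] -4 -> 13, delta = 17
P[k] for k < 2: unchanged (A[2] not included)
P[k] for k >= 2: shift by delta = 17
  P[0] = 16 + 0 = 16
  P[1] = 22 + 0 = 22
  P[2] = 18 + 17 = 35
  P[3] = 14 + 17 = 31
  P[4] = 14 + 17 = 31

Answer: [16, 22, 35, 31, 31]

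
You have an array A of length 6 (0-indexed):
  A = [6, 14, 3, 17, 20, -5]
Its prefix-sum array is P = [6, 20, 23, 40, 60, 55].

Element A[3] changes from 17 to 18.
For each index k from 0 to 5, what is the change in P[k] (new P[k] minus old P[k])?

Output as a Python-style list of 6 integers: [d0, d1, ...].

Answer: [0, 0, 0, 1, 1, 1]

Derivation:
Element change: A[3] 17 -> 18, delta = 1
For k < 3: P[k] unchanged, delta_P[k] = 0
For k >= 3: P[k] shifts by exactly 1
Delta array: [0, 0, 0, 1, 1, 1]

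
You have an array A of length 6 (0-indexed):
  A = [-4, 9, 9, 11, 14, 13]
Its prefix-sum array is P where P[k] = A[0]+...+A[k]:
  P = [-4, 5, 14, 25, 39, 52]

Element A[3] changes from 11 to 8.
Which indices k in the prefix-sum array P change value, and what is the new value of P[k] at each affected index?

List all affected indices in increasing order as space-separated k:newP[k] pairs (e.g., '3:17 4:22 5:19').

Answer: 3:22 4:36 5:49

Derivation:
P[k] = A[0] + ... + A[k]
P[k] includes A[3] iff k >= 3
Affected indices: 3, 4, ..., 5; delta = -3
  P[3]: 25 + -3 = 22
  P[4]: 39 + -3 = 36
  P[5]: 52 + -3 = 49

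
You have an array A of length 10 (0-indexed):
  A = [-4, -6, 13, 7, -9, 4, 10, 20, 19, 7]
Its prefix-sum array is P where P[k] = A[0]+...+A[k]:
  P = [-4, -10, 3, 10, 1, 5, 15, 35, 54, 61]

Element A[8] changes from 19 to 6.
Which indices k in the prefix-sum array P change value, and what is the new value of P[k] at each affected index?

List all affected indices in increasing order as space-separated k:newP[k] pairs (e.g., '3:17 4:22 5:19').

Answer: 8:41 9:48

Derivation:
P[k] = A[0] + ... + A[k]
P[k] includes A[8] iff k >= 8
Affected indices: 8, 9, ..., 9; delta = -13
  P[8]: 54 + -13 = 41
  P[9]: 61 + -13 = 48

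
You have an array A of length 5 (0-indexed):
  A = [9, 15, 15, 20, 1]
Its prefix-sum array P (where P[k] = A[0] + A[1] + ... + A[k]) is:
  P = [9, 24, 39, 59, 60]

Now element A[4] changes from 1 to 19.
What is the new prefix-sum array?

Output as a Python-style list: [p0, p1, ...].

Change: A[4] 1 -> 19, delta = 18
P[k] for k < 4: unchanged (A[4] not included)
P[k] for k >= 4: shift by delta = 18
  P[0] = 9 + 0 = 9
  P[1] = 24 + 0 = 24
  P[2] = 39 + 0 = 39
  P[3] = 59 + 0 = 59
  P[4] = 60 + 18 = 78

Answer: [9, 24, 39, 59, 78]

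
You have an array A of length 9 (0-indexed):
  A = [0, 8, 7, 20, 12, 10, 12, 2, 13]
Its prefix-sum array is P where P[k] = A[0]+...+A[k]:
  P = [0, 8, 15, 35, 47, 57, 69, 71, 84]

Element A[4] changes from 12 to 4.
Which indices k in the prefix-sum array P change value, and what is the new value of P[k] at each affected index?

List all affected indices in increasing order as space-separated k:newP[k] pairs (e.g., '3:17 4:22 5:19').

P[k] = A[0] + ... + A[k]
P[k] includes A[4] iff k >= 4
Affected indices: 4, 5, ..., 8; delta = -8
  P[4]: 47 + -8 = 39
  P[5]: 57 + -8 = 49
  P[6]: 69 + -8 = 61
  P[7]: 71 + -8 = 63
  P[8]: 84 + -8 = 76

Answer: 4:39 5:49 6:61 7:63 8:76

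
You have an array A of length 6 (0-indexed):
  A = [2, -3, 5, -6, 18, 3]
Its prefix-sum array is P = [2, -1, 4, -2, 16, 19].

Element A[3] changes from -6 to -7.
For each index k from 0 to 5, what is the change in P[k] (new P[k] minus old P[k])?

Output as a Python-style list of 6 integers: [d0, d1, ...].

Answer: [0, 0, 0, -1, -1, -1]

Derivation:
Element change: A[3] -6 -> -7, delta = -1
For k < 3: P[k] unchanged, delta_P[k] = 0
For k >= 3: P[k] shifts by exactly -1
Delta array: [0, 0, 0, -1, -1, -1]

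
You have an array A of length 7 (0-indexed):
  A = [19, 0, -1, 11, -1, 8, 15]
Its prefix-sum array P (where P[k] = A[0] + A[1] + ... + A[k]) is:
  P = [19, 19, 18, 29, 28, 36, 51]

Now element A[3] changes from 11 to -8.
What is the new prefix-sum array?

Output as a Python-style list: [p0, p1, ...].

Change: A[3] 11 -> -8, delta = -19
P[k] for k < 3: unchanged (A[3] not included)
P[k] for k >= 3: shift by delta = -19
  P[0] = 19 + 0 = 19
  P[1] = 19 + 0 = 19
  P[2] = 18 + 0 = 18
  P[3] = 29 + -19 = 10
  P[4] = 28 + -19 = 9
  P[5] = 36 + -19 = 17
  P[6] = 51 + -19 = 32

Answer: [19, 19, 18, 10, 9, 17, 32]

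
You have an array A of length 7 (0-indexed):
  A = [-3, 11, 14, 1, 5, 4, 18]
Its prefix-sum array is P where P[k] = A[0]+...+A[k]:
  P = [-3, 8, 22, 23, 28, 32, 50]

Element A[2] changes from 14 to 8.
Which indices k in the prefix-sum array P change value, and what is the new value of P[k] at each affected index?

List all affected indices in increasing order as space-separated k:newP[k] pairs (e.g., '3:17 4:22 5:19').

Answer: 2:16 3:17 4:22 5:26 6:44

Derivation:
P[k] = A[0] + ... + A[k]
P[k] includes A[2] iff k >= 2
Affected indices: 2, 3, ..., 6; delta = -6
  P[2]: 22 + -6 = 16
  P[3]: 23 + -6 = 17
  P[4]: 28 + -6 = 22
  P[5]: 32 + -6 = 26
  P[6]: 50 + -6 = 44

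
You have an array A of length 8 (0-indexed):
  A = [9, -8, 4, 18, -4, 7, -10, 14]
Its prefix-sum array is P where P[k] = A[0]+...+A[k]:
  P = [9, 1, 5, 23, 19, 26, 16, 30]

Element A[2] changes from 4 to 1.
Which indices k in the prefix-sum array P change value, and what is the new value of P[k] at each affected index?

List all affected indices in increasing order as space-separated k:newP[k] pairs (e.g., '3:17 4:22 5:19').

Answer: 2:2 3:20 4:16 5:23 6:13 7:27

Derivation:
P[k] = A[0] + ... + A[k]
P[k] includes A[2] iff k >= 2
Affected indices: 2, 3, ..., 7; delta = -3
  P[2]: 5 + -3 = 2
  P[3]: 23 + -3 = 20
  P[4]: 19 + -3 = 16
  P[5]: 26 + -3 = 23
  P[6]: 16 + -3 = 13
  P[7]: 30 + -3 = 27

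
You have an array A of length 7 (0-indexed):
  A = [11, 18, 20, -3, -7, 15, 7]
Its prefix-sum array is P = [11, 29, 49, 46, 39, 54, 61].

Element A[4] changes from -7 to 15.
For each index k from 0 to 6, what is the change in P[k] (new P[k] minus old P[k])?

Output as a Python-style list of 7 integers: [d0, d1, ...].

Answer: [0, 0, 0, 0, 22, 22, 22]

Derivation:
Element change: A[4] -7 -> 15, delta = 22
For k < 4: P[k] unchanged, delta_P[k] = 0
For k >= 4: P[k] shifts by exactly 22
Delta array: [0, 0, 0, 0, 22, 22, 22]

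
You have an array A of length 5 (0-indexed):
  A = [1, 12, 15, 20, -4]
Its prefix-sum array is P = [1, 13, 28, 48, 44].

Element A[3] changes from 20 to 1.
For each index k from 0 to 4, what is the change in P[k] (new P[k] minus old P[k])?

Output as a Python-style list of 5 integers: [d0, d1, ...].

Element change: A[3] 20 -> 1, delta = -19
For k < 3: P[k] unchanged, delta_P[k] = 0
For k >= 3: P[k] shifts by exactly -19
Delta array: [0, 0, 0, -19, -19]

Answer: [0, 0, 0, -19, -19]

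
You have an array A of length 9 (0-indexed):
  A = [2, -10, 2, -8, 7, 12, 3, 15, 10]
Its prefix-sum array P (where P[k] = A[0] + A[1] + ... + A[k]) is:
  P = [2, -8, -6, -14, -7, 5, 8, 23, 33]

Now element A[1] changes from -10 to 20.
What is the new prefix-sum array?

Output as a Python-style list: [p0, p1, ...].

Answer: [2, 22, 24, 16, 23, 35, 38, 53, 63]

Derivation:
Change: A[1] -10 -> 20, delta = 30
P[k] for k < 1: unchanged (A[1] not included)
P[k] for k >= 1: shift by delta = 30
  P[0] = 2 + 0 = 2
  P[1] = -8 + 30 = 22
  P[2] = -6 + 30 = 24
  P[3] = -14 + 30 = 16
  P[4] = -7 + 30 = 23
  P[5] = 5 + 30 = 35
  P[6] = 8 + 30 = 38
  P[7] = 23 + 30 = 53
  P[8] = 33 + 30 = 63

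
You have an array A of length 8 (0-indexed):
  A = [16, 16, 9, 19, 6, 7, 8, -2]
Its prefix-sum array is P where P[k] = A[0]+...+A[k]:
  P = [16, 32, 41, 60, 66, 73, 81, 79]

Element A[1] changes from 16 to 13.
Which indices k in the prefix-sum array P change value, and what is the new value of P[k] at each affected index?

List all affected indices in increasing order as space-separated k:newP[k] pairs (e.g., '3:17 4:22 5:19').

P[k] = A[0] + ... + A[k]
P[k] includes A[1] iff k >= 1
Affected indices: 1, 2, ..., 7; delta = -3
  P[1]: 32 + -3 = 29
  P[2]: 41 + -3 = 38
  P[3]: 60 + -3 = 57
  P[4]: 66 + -3 = 63
  P[5]: 73 + -3 = 70
  P[6]: 81 + -3 = 78
  P[7]: 79 + -3 = 76

Answer: 1:29 2:38 3:57 4:63 5:70 6:78 7:76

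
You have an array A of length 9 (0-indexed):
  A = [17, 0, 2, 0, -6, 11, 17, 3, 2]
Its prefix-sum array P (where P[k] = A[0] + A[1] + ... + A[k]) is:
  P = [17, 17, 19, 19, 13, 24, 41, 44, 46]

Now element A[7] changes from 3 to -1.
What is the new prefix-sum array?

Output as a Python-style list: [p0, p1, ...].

Change: A[7] 3 -> -1, delta = -4
P[k] for k < 7: unchanged (A[7] not included)
P[k] for k >= 7: shift by delta = -4
  P[0] = 17 + 0 = 17
  P[1] = 17 + 0 = 17
  P[2] = 19 + 0 = 19
  P[3] = 19 + 0 = 19
  P[4] = 13 + 0 = 13
  P[5] = 24 + 0 = 24
  P[6] = 41 + 0 = 41
  P[7] = 44 + -4 = 40
  P[8] = 46 + -4 = 42

Answer: [17, 17, 19, 19, 13, 24, 41, 40, 42]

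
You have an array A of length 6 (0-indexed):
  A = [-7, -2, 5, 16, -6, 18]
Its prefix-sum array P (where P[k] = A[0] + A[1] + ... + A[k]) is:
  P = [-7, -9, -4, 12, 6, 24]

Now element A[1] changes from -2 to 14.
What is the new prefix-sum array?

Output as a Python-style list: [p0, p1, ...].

Change: A[1] -2 -> 14, delta = 16
P[k] for k < 1: unchanged (A[1] not included)
P[k] for k >= 1: shift by delta = 16
  P[0] = -7 + 0 = -7
  P[1] = -9 + 16 = 7
  P[2] = -4 + 16 = 12
  P[3] = 12 + 16 = 28
  P[4] = 6 + 16 = 22
  P[5] = 24 + 16 = 40

Answer: [-7, 7, 12, 28, 22, 40]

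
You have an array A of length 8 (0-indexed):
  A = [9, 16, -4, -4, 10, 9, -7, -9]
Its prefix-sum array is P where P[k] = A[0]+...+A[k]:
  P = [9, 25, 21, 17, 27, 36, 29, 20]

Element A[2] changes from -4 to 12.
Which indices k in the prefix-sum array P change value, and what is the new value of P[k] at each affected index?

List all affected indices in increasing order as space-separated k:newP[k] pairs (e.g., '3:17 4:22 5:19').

Answer: 2:37 3:33 4:43 5:52 6:45 7:36

Derivation:
P[k] = A[0] + ... + A[k]
P[k] includes A[2] iff k >= 2
Affected indices: 2, 3, ..., 7; delta = 16
  P[2]: 21 + 16 = 37
  P[3]: 17 + 16 = 33
  P[4]: 27 + 16 = 43
  P[5]: 36 + 16 = 52
  P[6]: 29 + 16 = 45
  P[7]: 20 + 16 = 36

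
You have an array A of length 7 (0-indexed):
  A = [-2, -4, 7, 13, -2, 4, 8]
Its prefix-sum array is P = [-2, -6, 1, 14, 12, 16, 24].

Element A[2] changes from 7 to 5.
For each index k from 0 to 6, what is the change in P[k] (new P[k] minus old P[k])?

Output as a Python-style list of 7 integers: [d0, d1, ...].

Element change: A[2] 7 -> 5, delta = -2
For k < 2: P[k] unchanged, delta_P[k] = 0
For k >= 2: P[k] shifts by exactly -2
Delta array: [0, 0, -2, -2, -2, -2, -2]

Answer: [0, 0, -2, -2, -2, -2, -2]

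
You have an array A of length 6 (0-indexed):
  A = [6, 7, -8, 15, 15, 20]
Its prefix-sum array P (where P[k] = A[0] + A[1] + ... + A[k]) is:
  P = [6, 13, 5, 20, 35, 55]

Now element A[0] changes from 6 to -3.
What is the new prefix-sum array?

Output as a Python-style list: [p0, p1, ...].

Answer: [-3, 4, -4, 11, 26, 46]

Derivation:
Change: A[0] 6 -> -3, delta = -9
P[k] for k < 0: unchanged (A[0] not included)
P[k] for k >= 0: shift by delta = -9
  P[0] = 6 + -9 = -3
  P[1] = 13 + -9 = 4
  P[2] = 5 + -9 = -4
  P[3] = 20 + -9 = 11
  P[4] = 35 + -9 = 26
  P[5] = 55 + -9 = 46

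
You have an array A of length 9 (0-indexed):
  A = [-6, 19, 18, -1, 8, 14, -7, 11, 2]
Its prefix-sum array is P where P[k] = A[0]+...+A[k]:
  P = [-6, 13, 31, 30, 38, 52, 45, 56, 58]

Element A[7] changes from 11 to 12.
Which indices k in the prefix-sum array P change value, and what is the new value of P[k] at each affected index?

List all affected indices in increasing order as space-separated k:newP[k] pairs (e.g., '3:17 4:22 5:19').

P[k] = A[0] + ... + A[k]
P[k] includes A[7] iff k >= 7
Affected indices: 7, 8, ..., 8; delta = 1
  P[7]: 56 + 1 = 57
  P[8]: 58 + 1 = 59

Answer: 7:57 8:59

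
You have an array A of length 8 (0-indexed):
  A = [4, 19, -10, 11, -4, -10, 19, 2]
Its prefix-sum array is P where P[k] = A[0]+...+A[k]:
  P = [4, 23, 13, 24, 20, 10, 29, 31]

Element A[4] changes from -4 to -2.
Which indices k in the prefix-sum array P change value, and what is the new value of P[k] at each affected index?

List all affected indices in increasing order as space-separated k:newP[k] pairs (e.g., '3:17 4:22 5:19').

Answer: 4:22 5:12 6:31 7:33

Derivation:
P[k] = A[0] + ... + A[k]
P[k] includes A[4] iff k >= 4
Affected indices: 4, 5, ..., 7; delta = 2
  P[4]: 20 + 2 = 22
  P[5]: 10 + 2 = 12
  P[6]: 29 + 2 = 31
  P[7]: 31 + 2 = 33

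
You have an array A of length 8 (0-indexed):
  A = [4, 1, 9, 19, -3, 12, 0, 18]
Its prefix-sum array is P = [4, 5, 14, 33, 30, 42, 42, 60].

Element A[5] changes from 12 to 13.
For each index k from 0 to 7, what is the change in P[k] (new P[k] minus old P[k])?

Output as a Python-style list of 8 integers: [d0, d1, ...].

Element change: A[5] 12 -> 13, delta = 1
For k < 5: P[k] unchanged, delta_P[k] = 0
For k >= 5: P[k] shifts by exactly 1
Delta array: [0, 0, 0, 0, 0, 1, 1, 1]

Answer: [0, 0, 0, 0, 0, 1, 1, 1]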